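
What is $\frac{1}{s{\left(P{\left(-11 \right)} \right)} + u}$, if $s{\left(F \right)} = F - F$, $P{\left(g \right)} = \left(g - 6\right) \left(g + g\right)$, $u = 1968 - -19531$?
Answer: $\frac{1}{21499} \approx 4.6514 \cdot 10^{-5}$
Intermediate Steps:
$u = 21499$ ($u = 1968 + 19531 = 21499$)
$P{\left(g \right)} = 2 g \left(-6 + g\right)$ ($P{\left(g \right)} = \left(-6 + g\right) 2 g = 2 g \left(-6 + g\right)$)
$s{\left(F \right)} = 0$
$\frac{1}{s{\left(P{\left(-11 \right)} \right)} + u} = \frac{1}{0 + 21499} = \frac{1}{21499}$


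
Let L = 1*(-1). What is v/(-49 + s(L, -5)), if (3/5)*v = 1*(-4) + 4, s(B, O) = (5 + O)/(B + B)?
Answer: 0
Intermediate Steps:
L = -1
s(B, O) = (5 + O)/(2*B) (s(B, O) = (5 + O)/((2*B)) = (5 + O)*(1/(2*B)) = (5 + O)/(2*B))
v = 0 (v = 5*(1*(-4) + 4)/3 = 5*(-4 + 4)/3 = (5/3)*0 = 0)
v/(-49 + s(L, -5)) = 0/(-49 + (½)*(5 - 5)/(-1)) = 0/(-49 + (½)*(-1)*0) = 0/(-49 + 0) = 0/(-49) = 0*(-1/49) = 0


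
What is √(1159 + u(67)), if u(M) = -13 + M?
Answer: √1213 ≈ 34.828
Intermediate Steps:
√(1159 + u(67)) = √(1159 + (-13 + 67)) = √(1159 + 54) = √1213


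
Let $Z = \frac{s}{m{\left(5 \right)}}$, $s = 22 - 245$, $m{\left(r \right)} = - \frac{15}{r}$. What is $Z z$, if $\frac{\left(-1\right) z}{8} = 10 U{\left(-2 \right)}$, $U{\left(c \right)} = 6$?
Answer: $-35680$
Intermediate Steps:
$s = -223$
$Z = \frac{223}{3}$ ($Z = - \frac{223}{\left(-15\right) \frac{1}{5}} = - \frac{223}{-3} = \left(-223\right) \left(- \frac{1}{3}\right) = \frac{223}{3} \approx 74.333$)
$z = -480$ ($z = - 8 \cdot 10 \cdot 6 = \left(-8\right) 60 = -480$)
$Z z = \frac{223}{3} \left(-480\right) = -35680$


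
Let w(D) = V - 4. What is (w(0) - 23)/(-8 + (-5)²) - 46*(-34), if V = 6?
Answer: 26567/17 ≈ 1562.8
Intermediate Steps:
w(D) = 2 (w(D) = 6 - 4 = 2)
(w(0) - 23)/(-8 + (-5)²) - 46*(-34) = (2 - 23)/(-8 + (-5)²) - 46*(-34) = -21/(-8 + 25) + 1564 = -21/17 + 1564 = 26567/17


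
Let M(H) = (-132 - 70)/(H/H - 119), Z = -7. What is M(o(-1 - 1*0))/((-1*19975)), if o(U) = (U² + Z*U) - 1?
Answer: -101/1178525 ≈ -8.5700e-5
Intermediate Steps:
o(U) = -1 + U² - 7*U (o(U) = (U² - 7*U) - 1 = -1 + U² - 7*U)
M(H) = 101/59 (M(H) = -202/(1 - 119) = -202/(-118) = -202*(-1/118) = 101/59)
M(o(-1 - 1*0))/((-1*19975)) = 101/(59*((-1*19975))) = (101/59)/(-19975) = (101/59)*(-1/19975) = -101/1178525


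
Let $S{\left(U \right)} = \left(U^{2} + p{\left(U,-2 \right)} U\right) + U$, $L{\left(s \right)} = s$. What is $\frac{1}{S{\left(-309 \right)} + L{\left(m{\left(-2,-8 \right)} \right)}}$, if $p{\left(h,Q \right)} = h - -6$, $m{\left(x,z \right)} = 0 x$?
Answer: $\frac{1}{188799} \approx 5.2966 \cdot 10^{-6}$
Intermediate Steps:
$m{\left(x,z \right)} = 0$
$p{\left(h,Q \right)} = 6 + h$ ($p{\left(h,Q \right)} = h + 6 = 6 + h$)
$S{\left(U \right)} = U + U^{2} + U \left(6 + U\right)$ ($S{\left(U \right)} = \left(U^{2} + \left(6 + U\right) U\right) + U = \left(U^{2} + U \left(6 + U\right)\right) + U = U + U^{2} + U \left(6 + U\right)$)
$\frac{1}{S{\left(-309 \right)} + L{\left(m{\left(-2,-8 \right)} \right)}} = \frac{1}{- 309 \left(7 + 2 \left(-309\right)\right) + 0} = \frac{1}{- 309 \left(7 - 618\right) + 0} = \frac{1}{\left(-309\right) \left(-611\right) + 0} = \frac{1}{188799 + 0} = \frac{1}{188799}$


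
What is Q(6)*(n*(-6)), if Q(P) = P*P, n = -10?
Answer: 2160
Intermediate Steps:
Q(P) = P²
Q(6)*(n*(-6)) = 6²*(-10*(-6)) = 36*60 = 2160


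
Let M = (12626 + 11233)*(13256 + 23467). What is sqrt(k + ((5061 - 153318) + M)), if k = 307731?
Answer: sqrt(876333531) ≈ 29603.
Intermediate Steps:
M = 876174057 (M = 23859*36723 = 876174057)
sqrt(k + ((5061 - 153318) + M)) = sqrt(307731 + ((5061 - 153318) + 876174057)) = sqrt(307731 + (-148257 + 876174057)) = sqrt(307731 + 876025800) = sqrt(876333531)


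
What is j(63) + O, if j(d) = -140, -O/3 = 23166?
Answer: -69638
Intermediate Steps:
O = -69498 (O = -3*23166 = -69498)
j(63) + O = -140 - 69498 = -69638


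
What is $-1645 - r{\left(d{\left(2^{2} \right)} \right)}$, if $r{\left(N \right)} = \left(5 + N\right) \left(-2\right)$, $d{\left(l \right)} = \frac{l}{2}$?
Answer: $-1631$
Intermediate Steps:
$d{\left(l \right)} = \frac{l}{2}$ ($d{\left(l \right)} = l \frac{1}{2} = \frac{l}{2}$)
$r{\left(N \right)} = -10 - 2 N$
$-1645 - r{\left(d{\left(2^{2} \right)} \right)} = -1645 - \left(-10 - 2 \frac{2^{2}}{2}\right) = -1645 - \left(-10 - 2 \cdot \frac{1}{2} \cdot 4\right) = -1645 - \left(-10 - 4\right) = -1645 - -14 = -1645 + 14 = -1631$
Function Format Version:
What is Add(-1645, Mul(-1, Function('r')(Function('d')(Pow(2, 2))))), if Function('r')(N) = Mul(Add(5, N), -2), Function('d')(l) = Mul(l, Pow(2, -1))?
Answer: -1631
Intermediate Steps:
Function('d')(l) = Mul(Rational(1, 2), l) (Function('d')(l) = Mul(l, Rational(1, 2)) = Mul(Rational(1, 2), l))
Function('r')(N) = Add(-10, Mul(-2, N))
Add(-1645, Mul(-1, Function('r')(Function('d')(Pow(2, 2))))) = Add(-1645, Mul(-1, Add(-10, Mul(-2, Mul(Rational(1, 2), Pow(2, 2)))))) = Add(-1645, Mul(-1, Add(-10, Mul(-2, Mul(Rational(1, 2), 4))))) = Add(-1645, Mul(-1, Add(-10, Mul(-2, 2)))) = Add(-1645, Mul(-1, Add(-10, -4))) = Add(-1645, Mul(-1, -14)) = Add(-1645, 14) = -1631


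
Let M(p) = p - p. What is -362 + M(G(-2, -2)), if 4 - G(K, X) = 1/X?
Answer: -362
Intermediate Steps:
G(K, X) = 4 - 1/X
M(p) = 0
-362 + M(G(-2, -2)) = -362 + 0 = -362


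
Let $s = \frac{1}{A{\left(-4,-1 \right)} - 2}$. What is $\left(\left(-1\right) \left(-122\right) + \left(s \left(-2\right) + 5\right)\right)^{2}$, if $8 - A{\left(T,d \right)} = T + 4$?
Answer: $\frac{144400}{9} \approx 16044.0$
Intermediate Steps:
$A{\left(T,d \right)} = 4 - T$ ($A{\left(T,d \right)} = 8 - \left(T + 4\right) = 8 - \left(4 + T\right) = 4 - T$)
$s = \frac{1}{6}$ ($s = \frac{1}{\left(4 - -4\right) - 2} = \frac{1}{\left(4 + 4\right) - 2} = \frac{1}{8 - 2} = \frac{1}{6} \approx 0.16667$)
$\left(\left(-1\right) \left(-122\right) + \left(s \left(-2\right) + 5\right)\right)^{2} = \left(\left(-1\right) \left(-122\right) + \left(\frac{1}{6} \left(-2\right) + 5\right)\right)^{2} = \left(122 + \left(- \frac{1}{3} + 5\right)\right)^{2} = \left(122 + \frac{14}{3}\right)^{2} = \left(\frac{380}{3}\right)^{2} = \frac{144400}{9}$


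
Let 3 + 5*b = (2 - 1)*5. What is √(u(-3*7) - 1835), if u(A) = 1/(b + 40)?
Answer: 3*I*√8319370/202 ≈ 42.837*I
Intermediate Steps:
b = ⅖ (b = -⅗ + ((2 - 1)*5)/5 = -⅗ + (1*5)/5 = -⅗ + (⅕)*5 = -⅗ + 1 = ⅖ ≈ 0.40000)
u(A) = 5/202 (u(A) = 1/(⅖ + 40) = 1/(202/5) = 5/202)
√(u(-3*7) - 1835) = √(5/202 - 1835) = √(-370665/202) = 3*I*√8319370/202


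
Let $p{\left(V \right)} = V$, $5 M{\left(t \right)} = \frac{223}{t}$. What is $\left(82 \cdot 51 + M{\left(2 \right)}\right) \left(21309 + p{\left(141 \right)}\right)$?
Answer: $90182235$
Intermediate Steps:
$M{\left(t \right)} = \frac{223}{5 t}$ ($M{\left(t \right)} = \frac{223 \frac{1}{t}}{5} = \frac{223}{5 t}$)
$\left(82 \cdot 51 + M{\left(2 \right)}\right) \left(21309 + p{\left(141 \right)}\right) = \left(82 \cdot 51 + \frac{223}{5 \cdot 2}\right) \left(21309 + 141\right) = \left(4182 + \frac{223}{5} \cdot \frac{1}{2}\right) 21450 = \left(4182 + \frac{223}{10}\right) 21450 = \frac{42043}{10} \cdot 21450 = 90182235$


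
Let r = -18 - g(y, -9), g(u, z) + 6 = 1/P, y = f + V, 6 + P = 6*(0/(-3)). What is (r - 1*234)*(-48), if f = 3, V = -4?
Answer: 11800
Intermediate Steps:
P = -6 (P = -6 + 6*(0/(-3)) = -6 + 6*(0*(-⅓)) = -6 + 6*0 = -6 + 0 = -6)
y = -1 (y = 3 - 4 = -1)
g(u, z) = -37/6 (g(u, z) = -6 + 1/(-6) = -6 - ⅙ = -37/6)
r = -71/6 (r = -18 - 1*(-37/6) = -18 + 37/6 = -71/6 ≈ -11.833)
(r - 1*234)*(-48) = (-71/6 - 1*234)*(-48) = (-71/6 - 234)*(-48) = -1475/6*(-48) = 11800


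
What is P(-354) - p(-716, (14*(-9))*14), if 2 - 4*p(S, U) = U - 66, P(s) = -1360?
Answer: -1818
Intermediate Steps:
p(S, U) = 17 - U/4 (p(S, U) = ½ - (U - 66)/4 = ½ - (-66 + U)/4 = ½ + (33/2 - U/4) = 17 - U/4)
P(-354) - p(-716, (14*(-9))*14) = -1360 - (17 - 14*(-9)*14/4) = -1360 - (17 - (-63)*14/2) = -1360 - (17 - ¼*(-1764)) = -1360 - (17 + 441) = -1360 - 1*458 = -1360 - 458 = -1818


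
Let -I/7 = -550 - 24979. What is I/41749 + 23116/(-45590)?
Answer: 3590999943/951668455 ≈ 3.7734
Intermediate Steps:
I = 178703 (I = -7*(-550 - 24979) = -7*(-25529) = 178703)
I/41749 + 23116/(-45590) = 178703/41749 + 23116/(-45590) = 178703*(1/41749) + 23116*(-1/45590) = 178703/41749 - 11558/22795 = 3590999943/951668455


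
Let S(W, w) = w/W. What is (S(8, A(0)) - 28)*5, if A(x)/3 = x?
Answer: -140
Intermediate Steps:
A(x) = 3*x
(S(8, A(0)) - 28)*5 = ((3*0)/8 - 28)*5 = (0*(1/8) - 28)*5 = (0 - 28)*5 = -28*5 = -140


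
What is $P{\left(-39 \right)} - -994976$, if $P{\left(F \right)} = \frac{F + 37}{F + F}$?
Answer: $\frac{38804065}{39} \approx 9.9498 \cdot 10^{5}$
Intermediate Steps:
$P{\left(F \right)} = \frac{37 + F}{2 F}$
$P{\left(-39 \right)} - -994976 = \frac{37 - 39}{2 \left(-39\right)} - -994976 = \frac{1}{2} \left(- \frac{1}{39}\right) \left(-2\right) + 994976 = \frac{1}{39} + 994976 = \frac{38804065}{39}$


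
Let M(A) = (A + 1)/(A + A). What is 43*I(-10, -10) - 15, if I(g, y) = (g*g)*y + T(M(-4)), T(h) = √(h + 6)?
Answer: -43015 + 43*√102/4 ≈ -42906.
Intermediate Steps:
M(A) = (1 + A)/(2*A) (M(A) = (1 + A)/((2*A)) = (1 + A)*(1/(2*A)) = (1 + A)/(2*A))
T(h) = √(6 + h)
I(g, y) = √102/4 + y*g² (I(g, y) = (g*g)*y + √(6 + (½)*(1 - 4)/(-4)) = g²*y + √(6 + (½)*(-¼)*(-3)) = y*g² + √(6 + 3/8) = y*g² + √(51/8) = y*g² + √102/4 = √102/4 + y*g²)
43*I(-10, -10) - 15 = 43*(√102/4 - 10*(-10)²) - 15 = 43*(√102/4 - 10*100) - 15 = 43*(√102/4 - 1000) - 15 = 43*(-1000 + √102/4) - 15 = (-43000 + 43*√102/4) - 15 = -43015 + 43*√102/4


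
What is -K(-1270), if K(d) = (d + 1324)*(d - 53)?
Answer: 71442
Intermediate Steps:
K(d) = (-53 + d)*(1324 + d) (K(d) = (1324 + d)*(-53 + d) = (-53 + d)*(1324 + d))
-K(-1270) = -(-70172 + (-1270)² + 1271*(-1270)) = -(-70172 + 1612900 - 1614170) = -1*(-71442) = 71442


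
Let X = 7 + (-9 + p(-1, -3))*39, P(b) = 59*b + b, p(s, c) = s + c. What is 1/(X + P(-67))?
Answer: -1/4520 ≈ -0.00022124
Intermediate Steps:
p(s, c) = c + s
P(b) = 60*b
X = -500 (X = 7 + (-9 + (-3 - 1))*39 = 7 + (-9 - 4)*39 = 7 - 13*39 = 7 - 507 = -500)
1/(X + P(-67)) = 1/(-500 + 60*(-67)) = 1/(-500 - 4020) = 1/(-4520) = -1/4520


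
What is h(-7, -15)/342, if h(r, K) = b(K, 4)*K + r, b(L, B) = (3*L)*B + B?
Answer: 2633/342 ≈ 7.6988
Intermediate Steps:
b(L, B) = B + 3*B*L (b(L, B) = 3*B*L + B = B + 3*B*L)
h(r, K) = r + K*(4 + 12*K) (h(r, K) = (4*(1 + 3*K))*K + r = (4 + 12*K)*K + r = K*(4 + 12*K) + r = r + K*(4 + 12*K))
h(-7, -15)/342 = (-7 + 4*(-15)*(1 + 3*(-15)))/342 = (-7 + 4*(-15)*(1 - 45))*(1/342) = (-7 + 4*(-15)*(-44))*(1/342) = (-7 + 2640)*(1/342) = 2633*(1/342) = 2633/342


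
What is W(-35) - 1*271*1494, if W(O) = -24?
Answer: -404898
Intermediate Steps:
W(-35) - 1*271*1494 = -24 - 1*271*1494 = -24 - 271*1494 = -24 - 404874 = -404898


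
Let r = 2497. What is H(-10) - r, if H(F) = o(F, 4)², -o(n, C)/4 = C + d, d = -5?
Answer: -2481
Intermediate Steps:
o(n, C) = 20 - 4*C (o(n, C) = -4*(C - 5) = -4*(-5 + C) = 20 - 4*C)
H(F) = 16 (H(F) = (20 - 4*4)² = (20 - 16)² = 4² = 16)
H(-10) - r = 16 - 1*2497 = 16 - 2497 = -2481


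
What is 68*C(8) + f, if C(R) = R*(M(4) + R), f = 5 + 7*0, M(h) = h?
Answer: 6533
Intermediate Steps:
f = 5 (f = 5 + 0 = 5)
C(R) = R*(4 + R)
68*C(8) + f = 68*(8*(4 + 8)) + 5 = 68*(8*12) + 5 = 68*96 + 5 = 6528 + 5 = 6533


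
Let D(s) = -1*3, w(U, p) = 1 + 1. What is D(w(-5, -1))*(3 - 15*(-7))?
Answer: -324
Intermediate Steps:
w(U, p) = 2
D(s) = -3
D(w(-5, -1))*(3 - 15*(-7)) = -3*(3 - 15*(-7)) = -3*(3 + 105) = -3*108 = -324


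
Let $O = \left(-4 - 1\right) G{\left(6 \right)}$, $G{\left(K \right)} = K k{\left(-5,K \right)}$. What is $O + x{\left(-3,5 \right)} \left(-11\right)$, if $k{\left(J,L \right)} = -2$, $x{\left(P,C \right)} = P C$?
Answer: $225$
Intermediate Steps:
$x{\left(P,C \right)} = C P$
$G{\left(K \right)} = - 2 K$ ($G{\left(K \right)} = K \left(-2\right) = - 2 K$)
$O = 60$ ($O = \left(-4 - 1\right) \left(\left(-2\right) 6\right) = \left(-5\right) \left(-12\right) = 60$)
$O + x{\left(-3,5 \right)} \left(-11\right) = 60 + 5 \left(-3\right) \left(-11\right) = 60 - -165 = 60 + 165 = 225$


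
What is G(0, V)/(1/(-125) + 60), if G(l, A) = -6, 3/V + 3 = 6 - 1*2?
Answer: -750/7499 ≈ -0.10001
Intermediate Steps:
V = 3 (V = 3/(-3 + (6 - 1*2)) = 3/(-3 + (6 - 2)) = 3/(-3 + 4) = 3/1 = 3*1 = 3)
G(0, V)/(1/(-125) + 60) = -6/(1/(-125) + 60) = -6/(-1/125 + 60) = -6/7499/125 = -6*125/7499 = -750/7499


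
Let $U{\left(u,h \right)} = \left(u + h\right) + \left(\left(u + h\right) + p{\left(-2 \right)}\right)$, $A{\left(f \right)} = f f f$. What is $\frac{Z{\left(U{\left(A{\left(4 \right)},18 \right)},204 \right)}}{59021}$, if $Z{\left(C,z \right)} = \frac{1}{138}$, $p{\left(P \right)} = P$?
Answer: $\frac{1}{8144898} \approx 1.2278 \cdot 10^{-7}$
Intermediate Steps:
$A{\left(f \right)} = f^{3}$ ($A{\left(f \right)} = f^{2} f = f^{3}$)
$U{\left(u,h \right)} = -2 + 2 h + 2 u$ ($U{\left(u,h \right)} = \left(u + h\right) - \left(2 - h - u\right) = \left(h + u\right) - \left(2 - h - u\right) = \left(h + u\right) + \left(-2 + h + u\right) = -2 + 2 h + 2 u$)
$Z{\left(C,z \right)} = \frac{1}{138}$
$\frac{Z{\left(U{\left(A{\left(4 \right)},18 \right)},204 \right)}}{59021} = \frac{1}{138 \cdot 59021} = \frac{1}{138} \cdot \frac{1}{59021} = \frac{1}{8144898}$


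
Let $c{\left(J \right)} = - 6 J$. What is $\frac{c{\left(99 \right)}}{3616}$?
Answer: $- \frac{297}{1808} \approx -0.16427$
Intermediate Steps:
$\frac{c{\left(99 \right)}}{3616} = \frac{\left(-6\right) 99}{3616} = \left(-594\right) \frac{1}{3616} = - \frac{297}{1808}$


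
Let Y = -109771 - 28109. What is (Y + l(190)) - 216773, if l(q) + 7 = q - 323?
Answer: -354793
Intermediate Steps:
Y = -137880
l(q) = -330 + q (l(q) = -7 + (q - 323) = -7 + (-323 + q) = -330 + q)
(Y + l(190)) - 216773 = (-137880 + (-330 + 190)) - 216773 = (-137880 - 140) - 216773 = -138020 - 216773 = -354793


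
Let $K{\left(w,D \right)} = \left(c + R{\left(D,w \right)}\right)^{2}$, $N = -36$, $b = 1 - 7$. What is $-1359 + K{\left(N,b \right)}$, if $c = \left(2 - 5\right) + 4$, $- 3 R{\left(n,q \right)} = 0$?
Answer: $-1358$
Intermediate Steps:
$R{\left(n,q \right)} = 0$ ($R{\left(n,q \right)} = \left(- \frac{1}{3}\right) 0 = 0$)
$c = 1$ ($c = -3 + 4 = 1$)
$b = -6$ ($b = 1 - 7 = -6$)
$K{\left(w,D \right)} = 1$ ($K{\left(w,D \right)} = \left(1 + 0\right)^{2} = 1^{2} = 1$)
$-1359 + K{\left(N,b \right)} = -1359 + 1 = -1358$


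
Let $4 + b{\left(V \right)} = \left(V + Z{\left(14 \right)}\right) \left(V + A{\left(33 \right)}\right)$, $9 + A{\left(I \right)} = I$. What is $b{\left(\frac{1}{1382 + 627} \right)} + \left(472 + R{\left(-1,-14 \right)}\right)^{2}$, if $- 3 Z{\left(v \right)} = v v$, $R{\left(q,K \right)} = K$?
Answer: $\frac{2520839077543}{12108243} \approx 2.0819 \cdot 10^{5}$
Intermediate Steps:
$A{\left(I \right)} = -9 + I$
$Z{\left(v \right)} = - \frac{v^{2}}{3}$ ($Z{\left(v \right)} = - \frac{v v}{3} = - \frac{v^{2}}{3}$)
$b{\left(V \right)} = -4 + \left(24 + V\right) \left(- \frac{196}{3} + V\right)$ ($b{\left(V \right)} = -4 + \left(V - \frac{14^{2}}{3}\right) \left(V + \left(-9 + 33\right)\right) = -4 + \left(V - \frac{196}{3}\right) \left(V + 24\right) = -4 + \left(V - \frac{196}{3}\right) \left(24 + V\right) = -4 + \left(- \frac{196}{3} + V\right) \left(24 + V\right) = -4 + \left(24 + V\right) \left(- \frac{196}{3} + V\right)$)
$b{\left(\frac{1}{1382 + 627} \right)} + \left(472 + R{\left(-1,-14 \right)}\right)^{2} = \left(-1572 + \left(\frac{1}{1382 + 627}\right)^{2} - \frac{124}{3 \left(1382 + 627\right)}\right) + \left(472 - 14\right)^{2} = \left(-1572 + \left(\frac{1}{2009}\right)^{2} - \frac{124}{3 \cdot 2009}\right) + 458^{2} = \left(-1572 + \left(\frac{1}{2009}\right)^{2} - \frac{124}{6027}\right) + 209764 = \left(-1572 + \frac{1}{4036081} - \frac{124}{6027}\right) + 209764 = - \frac{19034407109}{12108243} + 209764 = \frac{2520839077543}{12108243}$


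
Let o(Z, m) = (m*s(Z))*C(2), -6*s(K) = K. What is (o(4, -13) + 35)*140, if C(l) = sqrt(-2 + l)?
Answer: 4900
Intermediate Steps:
s(K) = -K/6
o(Z, m) = 0 (o(Z, m) = (m*(-Z/6))*sqrt(-2 + 2) = (-Z*m/6)*sqrt(0) = -Z*m/6*0 = 0)
(o(4, -13) + 35)*140 = (0 + 35)*140 = 35*140 = 4900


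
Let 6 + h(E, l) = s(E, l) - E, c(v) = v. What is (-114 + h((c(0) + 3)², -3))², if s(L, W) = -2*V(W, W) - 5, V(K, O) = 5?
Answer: 20736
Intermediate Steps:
s(L, W) = -15 (s(L, W) = -2*5 - 5 = -10 - 5 = -15)
h(E, l) = -21 - E (h(E, l) = -6 + (-15 - E) = -21 - E)
(-114 + h((c(0) + 3)², -3))² = (-114 + (-21 - (0 + 3)²))² = (-114 + (-21 - 1*3²))² = (-114 + (-21 - 1*9))² = (-114 + (-21 - 9))² = (-114 - 30)² = (-144)² = 20736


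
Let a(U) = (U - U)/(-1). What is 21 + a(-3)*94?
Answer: 21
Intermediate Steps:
a(U) = 0 (a(U) = 0*(-1) = 0)
21 + a(-3)*94 = 21 + 0*94 = 21 + 0 = 21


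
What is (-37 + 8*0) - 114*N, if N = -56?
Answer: 6347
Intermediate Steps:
(-37 + 8*0) - 114*N = (-37 + 8*0) - 114*(-56) = (-37 + 0) + 6384 = -37 + 6384 = 6347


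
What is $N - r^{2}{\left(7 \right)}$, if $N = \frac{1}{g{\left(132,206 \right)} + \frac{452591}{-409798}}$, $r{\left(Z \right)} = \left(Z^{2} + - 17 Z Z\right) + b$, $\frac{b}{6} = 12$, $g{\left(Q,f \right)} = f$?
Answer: $- \frac{42565956584570}{83965797} \approx -5.0694 \cdot 10^{5}$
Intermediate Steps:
$b = 72$ ($b = 6 \cdot 12 = 72$)
$r{\left(Z \right)} = 72 - 16 Z^{2}$ ($r{\left(Z \right)} = \left(Z^{2} + - 17 Z Z\right) + 72 = \left(Z^{2} - 17 Z^{2}\right) + 72 = - 16 Z^{2} + 72 = 72 - 16 Z^{2}$)
$N = \frac{409798}{83965797}$ ($N = \frac{1}{206 + \frac{452591}{-409798}} = \frac{1}{206 + 452591 \left(- \frac{1}{409798}\right)} = \frac{1}{206 - \frac{452591}{409798}} = \frac{1}{\frac{83965797}{409798}} = \frac{409798}{83965797} \approx 0.0048805$)
$N - r^{2}{\left(7 \right)} = \frac{409798}{83965797} - \left(72 - 16 \cdot 7^{2}\right)^{2} = \frac{409798}{83965797} - \left(72 - 784\right)^{2} = \frac{409798}{83965797} - \left(-712\right)^{2} = \frac{409798}{83965797} - 506944 = - \frac{42565956584570}{83965797}$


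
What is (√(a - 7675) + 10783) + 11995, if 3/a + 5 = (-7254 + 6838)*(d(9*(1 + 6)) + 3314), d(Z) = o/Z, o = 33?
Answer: 22778 + I*√6435007698939991330/28955785 ≈ 22778.0 + 87.607*I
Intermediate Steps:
d(Z) = 33/Z
a = -63/28955785 (a = 3/(-5 + (-7254 + 6838)*(33/((9*(1 + 6))) + 3314)) = 3/(-5 - 416*(33/((9*7)) + 3314)) = 3/(-5 - 416*(33/63 + 3314)) = 3/(-5 - 416*(33*(1/63) + 3314)) = 3/(-5 - 416*(11/21 + 3314)) = 3/(-5 - 416*69605/21) = 3/(-5 - 28955680/21) = 3/(-28955785/21) = 3*(-21/28955785) = -63/28955785 ≈ -2.1757e-6)
(√(a - 7675) + 10783) + 11995 = (√(-63/28955785 - 7675) + 10783) + 11995 = (√(-222235649938/28955785) + 10783) + 11995 = (I*√6435007698939991330/28955785 + 10783) + 11995 = (10783 + I*√6435007698939991330/28955785) + 11995 = 22778 + I*√6435007698939991330/28955785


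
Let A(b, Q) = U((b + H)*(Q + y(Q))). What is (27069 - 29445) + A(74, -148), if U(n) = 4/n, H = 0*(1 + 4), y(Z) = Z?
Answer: -13010977/5476 ≈ -2376.0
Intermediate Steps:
H = 0 (H = 0*5 = 0)
A(b, Q) = 2/(Q*b) (A(b, Q) = 4/(((b + 0)*(Q + Q))) = 4/((b*(2*Q))) = 4/((2*Q*b)) = 4*(1/(2*Q*b)) = 2/(Q*b))
(27069 - 29445) + A(74, -148) = (27069 - 29445) + 2/(-148*74) = -2376 + 2*(-1/148)*(1/74) = -2376 - 1/5476 = -13010977/5476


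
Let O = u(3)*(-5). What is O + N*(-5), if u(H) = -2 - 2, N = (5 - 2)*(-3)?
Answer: 65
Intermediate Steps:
N = -9 (N = 3*(-3) = -9)
u(H) = -4
O = 20 (O = -4*(-5) = 20)
O + N*(-5) = 20 - 9*(-5) = 20 + 45 = 65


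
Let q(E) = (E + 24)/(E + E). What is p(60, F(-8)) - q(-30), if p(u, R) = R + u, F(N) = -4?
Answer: 559/10 ≈ 55.900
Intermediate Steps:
q(E) = (24 + E)/(2*E) (q(E) = (24 + E)/((2*E)) = (24 + E)*(1/(2*E)) = (24 + E)/(2*E))
p(60, F(-8)) - q(-30) = (-4 + 60) - (24 - 30)/(2*(-30)) = 56 - (-1)*(-6)/(2*30) = 56 - 1*⅒ = 56 - ⅒ = 559/10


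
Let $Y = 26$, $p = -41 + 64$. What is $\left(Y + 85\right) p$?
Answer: $2553$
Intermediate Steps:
$p = 23$
$\left(Y + 85\right) p = \left(26 + 85\right) 23 = 111 \cdot 23 = 2553$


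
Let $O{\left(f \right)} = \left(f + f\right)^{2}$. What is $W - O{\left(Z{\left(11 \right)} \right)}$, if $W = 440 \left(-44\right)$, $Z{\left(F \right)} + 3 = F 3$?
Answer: $-22960$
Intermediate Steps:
$Z{\left(F \right)} = -3 + 3 F$ ($Z{\left(F \right)} = -3 + F 3 = -3 + 3 F$)
$O{\left(f \right)} = 4 f^{2}$ ($O{\left(f \right)} = \left(2 f\right)^{2} = 4 f^{2}$)
$W = -19360$
$W - O{\left(Z{\left(11 \right)} \right)} = -19360 - 4 \left(-3 + 3 \cdot 11\right)^{2} = -19360 - 4 \left(-3 + 33\right)^{2} = -19360 - 4 \cdot 30^{2} = -19360 - 4 \cdot 900 = -19360 - 3600 = -22960$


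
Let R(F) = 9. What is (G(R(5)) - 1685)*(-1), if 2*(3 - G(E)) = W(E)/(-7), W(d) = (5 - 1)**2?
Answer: 11766/7 ≈ 1680.9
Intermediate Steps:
W(d) = 16 (W(d) = 4**2 = 16)
G(E) = 29/7 (G(E) = 3 - 8/(-7) = 3 - 8*(-1)/7 = 3 - 1/2*(-16/7) = 3 + 8/7 = 29/7)
(G(R(5)) - 1685)*(-1) = (29/7 - 1685)*(-1) = -11766/7*(-1) = 11766/7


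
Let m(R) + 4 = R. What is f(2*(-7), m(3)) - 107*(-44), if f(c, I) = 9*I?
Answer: 4699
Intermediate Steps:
m(R) = -4 + R
f(2*(-7), m(3)) - 107*(-44) = 9*(-4 + 3) - 107*(-44) = 9*(-1) + 4708 = -9 + 4708 = 4699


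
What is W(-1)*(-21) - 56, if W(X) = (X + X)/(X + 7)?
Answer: -49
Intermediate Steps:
W(X) = 2*X/(7 + X) (W(X) = (2*X)/(7 + X) = 2*X/(7 + X))
W(-1)*(-21) - 56 = (2*(-1)/(7 - 1))*(-21) - 56 = (2*(-1)/6)*(-21) - 56 = (2*(-1)*(1/6))*(-21) - 56 = -1/3*(-21) - 56 = 7 - 56 = -49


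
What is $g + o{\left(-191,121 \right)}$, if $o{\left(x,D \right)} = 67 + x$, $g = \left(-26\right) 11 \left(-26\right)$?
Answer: $7312$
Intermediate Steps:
$g = 7436$ ($g = \left(-286\right) \left(-26\right) = 7436$)
$g + o{\left(-191,121 \right)} = 7436 + \left(67 - 191\right) = 7436 - 124 = 7312$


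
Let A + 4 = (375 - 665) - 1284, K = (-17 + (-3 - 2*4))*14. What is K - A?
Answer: 1186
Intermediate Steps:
K = -392 (K = (-17 + (-3 - 8))*14 = (-17 - 11)*14 = -28*14 = -392)
A = -1578 (A = -4 + ((375 - 665) - 1284) = -4 + (-290 - 1284) = -4 - 1574 = -1578)
K - A = -392 - 1*(-1578) = -392 + 1578 = 1186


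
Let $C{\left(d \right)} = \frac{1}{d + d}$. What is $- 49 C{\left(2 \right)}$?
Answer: $- \frac{49}{4} \approx -12.25$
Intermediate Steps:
$C{\left(d \right)} = \frac{1}{2 d}$
$- 49 C{\left(2 \right)} = - 49 \frac{1}{2 \cdot 2} = - 49 \cdot \frac{1}{2} \cdot \frac{1}{2} = \left(-49\right) \frac{1}{4} = - \frac{49}{4}$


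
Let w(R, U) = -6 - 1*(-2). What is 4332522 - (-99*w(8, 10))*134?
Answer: 4279458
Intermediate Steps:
w(R, U) = -4 (w(R, U) = -6 + 2 = -4)
4332522 - (-99*w(8, 10))*134 = 4332522 - (-99*(-4))*134 = 4332522 - 396*134 = 4332522 - 1*53064 = 4332522 - 53064 = 4279458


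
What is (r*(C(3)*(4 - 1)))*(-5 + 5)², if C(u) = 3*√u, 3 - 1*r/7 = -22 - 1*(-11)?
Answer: 0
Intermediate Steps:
r = 98 (r = 21 - 7*(-22 - 1*(-11)) = 21 - 7*(-22 + 11) = 21 - 7*(-11) = 21 + 77 = 98)
(r*(C(3)*(4 - 1)))*(-5 + 5)² = (98*((3*√3)*(4 - 1)))*(-5 + 5)² = (98*((3*√3)*3))*0² = (98*(9*√3))*0 = (882*√3)*0 = 0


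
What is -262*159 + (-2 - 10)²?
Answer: -41514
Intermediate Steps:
-262*159 + (-2 - 10)² = -41658 + (-12)² = -41658 + 144 = -41514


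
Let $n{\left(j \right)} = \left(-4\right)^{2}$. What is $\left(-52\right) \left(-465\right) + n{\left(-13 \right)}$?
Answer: $24196$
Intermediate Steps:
$n{\left(j \right)} = 16$
$\left(-52\right) \left(-465\right) + n{\left(-13 \right)} = \left(-52\right) \left(-465\right) + 16 = 24180 + 16 = 24196$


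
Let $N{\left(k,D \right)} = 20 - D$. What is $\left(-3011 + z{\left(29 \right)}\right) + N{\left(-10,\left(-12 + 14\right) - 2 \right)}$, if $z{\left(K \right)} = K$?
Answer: $-2962$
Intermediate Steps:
$\left(-3011 + z{\left(29 \right)}\right) + N{\left(-10,\left(-12 + 14\right) - 2 \right)} = \left(-3011 + 29\right) + \left(20 - \left(\left(-12 + 14\right) - 2\right)\right) = -2982 + \left(20 - \left(2 - 2\right)\right) = -2982 + \left(20 - 0\right) = -2982 + \left(20 + 0\right) = -2982 + 20 = -2962$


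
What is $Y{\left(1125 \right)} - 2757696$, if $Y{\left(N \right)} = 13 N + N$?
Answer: $-2741946$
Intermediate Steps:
$Y{\left(N \right)} = 14 N$
$Y{\left(1125 \right)} - 2757696 = 14 \cdot 1125 - 2757696 = 15750 - 2757696 = -2741946$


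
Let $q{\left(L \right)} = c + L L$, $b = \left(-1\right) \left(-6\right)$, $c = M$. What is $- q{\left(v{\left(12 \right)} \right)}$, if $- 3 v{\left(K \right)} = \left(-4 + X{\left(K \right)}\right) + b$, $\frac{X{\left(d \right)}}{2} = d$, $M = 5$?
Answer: $- \frac{721}{9} \approx -80.111$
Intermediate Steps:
$c = 5$
$b = 6$
$X{\left(d \right)} = 2 d$
$v{\left(K \right)} = - \frac{2}{3} - \frac{2 K}{3}$ ($v{\left(K \right)} = - \frac{\left(-4 + 2 K\right) + 6}{3} = - \frac{2 + 2 K}{3} = - \frac{2}{3} - \frac{2 K}{3}$)
$q{\left(L \right)} = 5 + L^{2}$ ($q{\left(L \right)} = 5 + L L = 5 + L^{2}$)
$- q{\left(v{\left(12 \right)} \right)} = - (5 + \left(- \frac{2}{3} - 8\right)^{2}) = - (5 + \left(- \frac{26}{3}\right)^{2}) = - (5 + \frac{676}{9}) = \left(-1\right) \frac{721}{9} = - \frac{721}{9}$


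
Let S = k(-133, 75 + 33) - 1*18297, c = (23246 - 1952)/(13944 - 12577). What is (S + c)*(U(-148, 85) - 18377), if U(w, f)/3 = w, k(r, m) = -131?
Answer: 473720467022/1367 ≈ 3.4654e+8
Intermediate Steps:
U(w, f) = 3*w
c = 21294/1367 ≈ 15.577
S = -18428 (S = -131 - 1*18297 = -131 - 18297 = -18428)
(S + c)*(U(-148, 85) - 18377) = (-18428 + 21294/1367)*(3*(-148) - 18377) = -25169782*(-444 - 18377)/1367 = -25169782/1367*(-18821) = 473720467022/1367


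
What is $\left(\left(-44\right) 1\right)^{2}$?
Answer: $1936$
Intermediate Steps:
$\left(\left(-44\right) 1\right)^{2} = \left(-44\right)^{2} = 1936$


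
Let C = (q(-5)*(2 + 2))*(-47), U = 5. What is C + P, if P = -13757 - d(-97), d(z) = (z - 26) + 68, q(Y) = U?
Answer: -14642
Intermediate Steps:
q(Y) = 5
C = -940 (C = (5*(2 + 2))*(-47) = (5*4)*(-47) = 20*(-47) = -940)
d(z) = 42 + z (d(z) = (-26 + z) + 68 = 42 + z)
P = -13702 (P = -13757 - (42 - 97) = -13757 - 1*(-55) = -13757 + 55 = -13702)
C + P = -940 - 13702 = -14642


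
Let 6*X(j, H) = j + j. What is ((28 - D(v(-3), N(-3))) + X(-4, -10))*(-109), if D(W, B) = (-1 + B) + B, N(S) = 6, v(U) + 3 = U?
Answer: -5123/3 ≈ -1707.7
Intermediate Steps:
v(U) = -3 + U
X(j, H) = j/3 (X(j, H) = (j + j)/6 = (2*j)/6 = j/3)
D(W, B) = -1 + 2*B
((28 - D(v(-3), N(-3))) + X(-4, -10))*(-109) = ((28 - (-1 + 2*6)) + (⅓)*(-4))*(-109) = ((28 - (-1 + 12)) - 4/3)*(-109) = ((28 - 1*11) - 4/3)*(-109) = ((28 - 11) - 4/3)*(-109) = (17 - 4/3)*(-109) = (47/3)*(-109) = -5123/3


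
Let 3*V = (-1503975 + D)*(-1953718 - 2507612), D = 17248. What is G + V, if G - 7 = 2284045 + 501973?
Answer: 2210929374995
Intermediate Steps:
G = 2786025 (G = 7 + (2284045 + 501973) = 7 + 2786018 = 2786025)
V = 2210926588970 (V = ((-1503975 + 17248)*(-1953718 - 2507612))/3 = (-1486727*(-4461330))/3 = (1/3)*6632779766910 = 2210926588970)
G + V = 2786025 + 2210926588970 = 2210929374995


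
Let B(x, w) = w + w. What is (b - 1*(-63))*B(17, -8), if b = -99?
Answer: 576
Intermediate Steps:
B(x, w) = 2*w
(b - 1*(-63))*B(17, -8) = (-99 - 1*(-63))*(2*(-8)) = (-99 + 63)*(-16) = -36*(-16) = 576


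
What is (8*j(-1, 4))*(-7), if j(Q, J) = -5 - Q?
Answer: 224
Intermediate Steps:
(8*j(-1, 4))*(-7) = (8*(-5 - 1*(-1)))*(-7) = (8*(-5 + 1))*(-7) = (8*(-4))*(-7) = -32*(-7) = 224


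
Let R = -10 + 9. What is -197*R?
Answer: 197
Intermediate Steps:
R = -1
-197*R = -197*(-1) = 197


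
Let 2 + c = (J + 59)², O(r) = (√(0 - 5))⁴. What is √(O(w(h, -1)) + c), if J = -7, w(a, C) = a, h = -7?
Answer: 3*√303 ≈ 52.221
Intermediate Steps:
O(r) = 25 (O(r) = (√(-5))⁴ = (I*√5)⁴ = 25)
c = 2702 (c = -2 + (-7 + 59)² = -2 + 52² = -2 + 2704 = 2702)
√(O(w(h, -1)) + c) = √(25 + 2702) = √2727 = 3*√303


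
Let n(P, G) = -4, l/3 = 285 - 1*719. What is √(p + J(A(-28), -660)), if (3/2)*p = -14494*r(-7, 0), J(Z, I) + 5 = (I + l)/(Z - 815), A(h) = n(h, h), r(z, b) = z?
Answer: √5040848085/273 ≈ 260.07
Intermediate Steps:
l = -1302 (l = 3*(285 - 1*719) = 3*(285 - 719) = 3*(-434) = -1302)
A(h) = -4
J(Z, I) = -5 + (-1302 + I)/(-815 + Z) (J(Z, I) = -5 + (I - 1302)/(Z - 815) = -5 + (-1302 + I)/(-815 + Z))
p = 202916/3 (p = 2*(-14494*(-7))/3 = (⅔)*101458 = 202916/3 ≈ 67639.)
√(p + J(A(-28), -660)) = √(202916/3 + (2773 - 660 - 5*(-4))/(-815 - 4)) = √(202916/3 + (2773 - 660 + 20)/(-819)) = √(202916/3 - 1/819*2133) = √(202916/3 - 237/91) = √(18464645/273) = √5040848085/273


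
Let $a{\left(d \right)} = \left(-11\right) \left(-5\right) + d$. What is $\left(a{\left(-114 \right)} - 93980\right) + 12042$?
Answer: $-81997$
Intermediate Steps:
$a{\left(d \right)} = 55 + d$
$\left(a{\left(-114 \right)} - 93980\right) + 12042 = \left(\left(55 - 114\right) - 93980\right) + 12042 = \left(-59 - 93980\right) + 12042 = -94039 + 12042 = -81997$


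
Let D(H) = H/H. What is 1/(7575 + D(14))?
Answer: 1/7576 ≈ 0.00013200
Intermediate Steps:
D(H) = 1
1/(7575 + D(14)) = 1/(7575 + 1) = 1/7576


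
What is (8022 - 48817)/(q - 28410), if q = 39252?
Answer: -40795/10842 ≈ -3.7627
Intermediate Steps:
(8022 - 48817)/(q - 28410) = (8022 - 48817)/(39252 - 28410) = -40795/10842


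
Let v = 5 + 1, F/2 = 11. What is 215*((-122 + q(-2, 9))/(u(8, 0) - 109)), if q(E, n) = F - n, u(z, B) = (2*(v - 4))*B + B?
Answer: 215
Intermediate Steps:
F = 22 (F = 2*11 = 22)
v = 6
u(z, B) = 5*B (u(z, B) = (2*(6 - 4))*B + B = (2*2)*B + B = 4*B + B = 5*B)
q(E, n) = 22 - n
215*((-122 + q(-2, 9))/(u(8, 0) - 109)) = 215*((-122 + (22 - 1*9))/(5*0 - 109)) = 215*((-122 + (22 - 9))/(0 - 109)) = 215*((-122 + 13)/(-109)) = 215*(-109*(-1/109)) = 215*1 = 215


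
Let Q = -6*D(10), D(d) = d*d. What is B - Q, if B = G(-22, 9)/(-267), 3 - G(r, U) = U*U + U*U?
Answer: 53453/89 ≈ 600.60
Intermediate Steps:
D(d) = d**2
G(r, U) = 3 - 2*U**2 (G(r, U) = 3 - (U*U + U*U) = 3 - (U**2 + U**2) = 3 - 2*U**2)
B = 53/89 (B = (3 - 2*9**2)/(-267) = (3 - 2*81)*(-1/267) = (3 - 162)*(-1/267) = -159*(-1/267) = 53/89 ≈ 0.59551)
Q = -600 (Q = -6*10**2 = -6*100 = -600)
B - Q = 53/89 - 1*(-600) = 53/89 + 600 = 53453/89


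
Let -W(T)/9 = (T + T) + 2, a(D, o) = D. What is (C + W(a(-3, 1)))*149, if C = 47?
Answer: 12367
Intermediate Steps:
W(T) = -18 - 18*T (W(T) = -9*((T + T) + 2) = -9*(2*T + 2) = -9*(2 + 2*T) = -18 - 18*T)
(C + W(a(-3, 1)))*149 = (47 + (-18 - 18*(-3)))*149 = (47 + (-18 + 54))*149 = (47 + 36)*149 = 83*149 = 12367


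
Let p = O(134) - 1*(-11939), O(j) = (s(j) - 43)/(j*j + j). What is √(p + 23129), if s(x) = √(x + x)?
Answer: √(1275103954770 + 4020*√67)/6030 ≈ 187.26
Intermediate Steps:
s(x) = √2*√x (s(x) = √(2*x) = √2*√x)
O(j) = (-43 + √2*√j)/(j + j²) (O(j) = (√2*√j - 43)/(j*j + j) = (-43 + √2*√j)/(j² + j) = (-43 + √2*√j)/(j + j²))
p = 215976467/18090 + √67/9045 (p = (-43 + √2*√134)/(134*(1 + 134)) - 1*(-11939) = (1/134)*(-43 + 2*√67)/135 + 11939 = (1/134)*(1/135)*(-43 + 2*√67) + 11939 = (-43/18090 + √67/9045) + 11939 = 215976467/18090 + √67/9045 ≈ 11939.)
√(p + 23129) = √((215976467/18090 + √67/9045) + 23129) = √(634380077/18090 + √67/9045)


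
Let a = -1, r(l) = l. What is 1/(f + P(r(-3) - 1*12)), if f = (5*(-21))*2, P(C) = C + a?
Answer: -1/226 ≈ -0.0044248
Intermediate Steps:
P(C) = -1 + C (P(C) = C - 1 = -1 + C)
f = -210 (f = -105*2 = -210)
1/(f + P(r(-3) - 1*12)) = 1/(-210 + (-1 + (-3 - 1*12))) = 1/(-210 + (-1 + (-3 - 12))) = 1/(-210 + (-1 - 15)) = 1/(-210 - 16) = 1/(-226) = -1/226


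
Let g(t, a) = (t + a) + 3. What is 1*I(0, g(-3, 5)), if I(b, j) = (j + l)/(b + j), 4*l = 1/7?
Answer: 141/140 ≈ 1.0071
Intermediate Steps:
l = 1/28 (l = (¼)/7 = (¼)*(⅐) = 1/28 ≈ 0.035714)
g(t, a) = 3 + a + t (g(t, a) = (a + t) + 3 = 3 + a + t)
I(b, j) = (1/28 + j)/(b + j) (I(b, j) = (j + 1/28)/(b + j) = (1/28 + j)/(b + j))
1*I(0, g(-3, 5)) = 1*((1/28 + (3 + 5 - 3))/(0 + (3 + 5 - 3))) = 1*((1/28 + 5)/(0 + 5)) = 1*((141/28)/5) = 1*((⅕)*(141/28)) = 1*(141/140) = 141/140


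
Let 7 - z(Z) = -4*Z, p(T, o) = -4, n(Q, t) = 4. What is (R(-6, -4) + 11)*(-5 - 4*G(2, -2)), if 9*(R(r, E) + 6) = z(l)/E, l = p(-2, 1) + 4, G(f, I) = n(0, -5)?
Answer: -1211/12 ≈ -100.92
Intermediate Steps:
G(f, I) = 4
l = 0 (l = -4 + 4 = 0)
z(Z) = 7 + 4*Z (z(Z) = 7 - (-4)*Z = 7 + 4*Z)
R(r, E) = -6 + 7/(9*E) (R(r, E) = -6 + ((7 + 4*0)/E)/9 = -6 + ((7 + 0)/E)/9 = -6 + (7/E)/9 = -6 + 7/(9*E))
(R(-6, -4) + 11)*(-5 - 4*G(2, -2)) = ((-6 + (7/9)/(-4)) + 11)*(-5 - 4*4) = ((-6 + (7/9)*(-1/4)) + 11)*(-5 - 16) = ((-6 - 7/36) + 11)*(-21) = (-223/36 + 11)*(-21) = (173/36)*(-21) = -1211/12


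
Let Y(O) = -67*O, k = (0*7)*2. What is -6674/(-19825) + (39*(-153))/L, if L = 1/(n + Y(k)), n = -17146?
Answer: 2028299364824/19825 ≈ 1.0231e+8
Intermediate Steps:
k = 0 (k = 0*2 = 0)
L = -1/17146 (L = 1/(-17146 - 67*0) = 1/(-17146 + 0) = 1/(-17146) = -1/17146 ≈ -5.8323e-5)
-6674/(-19825) + (39*(-153))/L = -6674/(-19825) + (39*(-153))/(-1/17146) = -6674*(-1/19825) - 5967*(-17146) = 6674/19825 + 102310182 = 2028299364824/19825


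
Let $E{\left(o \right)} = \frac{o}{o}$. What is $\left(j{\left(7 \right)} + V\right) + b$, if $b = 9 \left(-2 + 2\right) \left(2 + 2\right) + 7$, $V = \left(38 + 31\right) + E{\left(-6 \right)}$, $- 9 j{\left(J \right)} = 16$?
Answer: $\frac{677}{9} \approx 75.222$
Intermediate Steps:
$E{\left(o \right)} = 1$
$j{\left(J \right)} = - \frac{16}{9}$ ($j{\left(J \right)} = \left(- \frac{1}{9}\right) 16 = - \frac{16}{9}$)
$V = 70$ ($V = \left(38 + 31\right) + 1 = 69 + 1 = 70$)
$b = 7$ ($b = 9 \cdot 0 \cdot 4 + 7 = 9 \cdot 0 + 7 = 0 + 7 = 7$)
$\left(j{\left(7 \right)} + V\right) + b = \left(- \frac{16}{9} + 70\right) + 7 = \frac{614}{9} + 7 = \frac{677}{9}$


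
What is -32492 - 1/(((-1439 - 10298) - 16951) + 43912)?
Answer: -494658209/15224 ≈ -32492.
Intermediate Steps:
-32492 - 1/(((-1439 - 10298) - 16951) + 43912) = -32492 - 1/((-11737 - 16951) + 43912) = -32492 - 1/(-28688 + 43912) = -32492 - 1/15224 = -494658209/15224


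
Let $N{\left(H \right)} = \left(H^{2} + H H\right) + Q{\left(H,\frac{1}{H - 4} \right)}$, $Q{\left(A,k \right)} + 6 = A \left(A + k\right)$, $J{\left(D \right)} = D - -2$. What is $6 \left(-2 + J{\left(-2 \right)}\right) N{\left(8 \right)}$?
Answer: $-2256$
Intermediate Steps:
$J{\left(D \right)} = 2 + D$ ($J{\left(D \right)} = D + 2 = 2 + D$)
$Q{\left(A,k \right)} = -6 + A \left(A + k\right)$
$N{\left(H \right)} = -6 + 3 H^{2} + \frac{H}{-4 + H}$ ($N{\left(H \right)} = \left(H^{2} + H H\right) + \left(-6 + H^{2} + \frac{H}{H - 4}\right) = \left(H^{2} + H^{2}\right) + \left(-6 + H^{2} + \frac{H}{-4 + H}\right) = 2 H^{2} + \left(-6 + H^{2} + \frac{H}{-4 + H}\right) = -6 + 3 H^{2} + \frac{H}{-4 + H}$)
$6 \left(-2 + J{\left(-2 \right)}\right) N{\left(8 \right)} = 6 \left(-2 + \left(2 - 2\right)\right) \frac{8 + 3 \left(-4 + 8\right) \left(-2 + 8^{2}\right)}{-4 + 8} = 6 \left(-2 + 0\right) \frac{8 + 3 \cdot 4 \left(-2 + 64\right)}{4} = 6 \left(-2\right) \frac{8 + 3 \cdot 4 \cdot 62}{4} = - 12 \frac{8 + 744}{4} = - 12 \cdot \frac{1}{4} \cdot 752 = \left(-12\right) 188 = -2256$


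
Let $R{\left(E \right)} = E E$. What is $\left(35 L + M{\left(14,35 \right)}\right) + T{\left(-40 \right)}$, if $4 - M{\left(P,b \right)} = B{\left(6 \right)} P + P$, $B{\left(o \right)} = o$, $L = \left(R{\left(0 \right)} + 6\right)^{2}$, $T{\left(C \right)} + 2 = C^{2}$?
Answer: $2764$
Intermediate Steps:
$R{\left(E \right)} = E^{2}$
$T{\left(C \right)} = -2 + C^{2}$
$L = 36$ ($L = \left(0^{2} + 6\right)^{2} = \left(0 + 6\right)^{2} = 6^{2} = 36$)
$M{\left(P,b \right)} = 4 - 7 P$ ($M{\left(P,b \right)} = 4 - \left(6 P + P\right) = 4 - 7 P$)
$\left(35 L + M{\left(14,35 \right)}\right) + T{\left(-40 \right)} = \left(35 \cdot 36 + \left(4 - 98\right)\right) - \left(2 - \left(-40\right)^{2}\right) = \left(1260 + \left(4 - 98\right)\right) + \left(-2 + 1600\right) = \left(1260 - 94\right) + 1598 = 1166 + 1598 = 2764$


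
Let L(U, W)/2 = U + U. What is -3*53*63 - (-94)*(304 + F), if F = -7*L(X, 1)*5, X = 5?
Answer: -47241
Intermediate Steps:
L(U, W) = 4*U (L(U, W) = 2*(U + U) = 2*(2*U) = 4*U)
F = -700 (F = -28*5*5 = -7*20*5 = -140*5 = -700)
-3*53*63 - (-94)*(304 + F) = -3*53*63 - (-94)*(304 - 700) = -159*63 - (-94)*(-396) = -10017 - 1*37224 = -10017 - 37224 = -47241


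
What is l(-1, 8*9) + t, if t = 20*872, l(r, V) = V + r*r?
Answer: 17513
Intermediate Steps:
l(r, V) = V + r²
t = 17440
l(-1, 8*9) + t = (8*9 + (-1)²) + 17440 = (72 + 1) + 17440 = 73 + 17440 = 17513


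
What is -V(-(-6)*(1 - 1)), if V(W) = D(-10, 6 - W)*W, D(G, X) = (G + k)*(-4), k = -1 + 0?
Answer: 0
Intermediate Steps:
k = -1
D(G, X) = 4 - 4*G (D(G, X) = (G - 1)*(-4) = (-1 + G)*(-4) = 4 - 4*G)
V(W) = 44*W (V(W) = (4 - 4*(-10))*W = (4 + 40)*W = 44*W)
-V(-(-6)*(1 - 1)) = -44*(-(-6)*(1 - 1)) = -44*(-(-6)*0) = -44*(-3*0) = -44*0 = -1*0 = 0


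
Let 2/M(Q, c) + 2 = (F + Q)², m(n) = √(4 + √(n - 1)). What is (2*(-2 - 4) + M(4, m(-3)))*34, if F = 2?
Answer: -406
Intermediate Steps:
m(n) = √(4 + √(-1 + n))
M(Q, c) = 2/(-2 + (2 + Q)²)
(2*(-2 - 4) + M(4, m(-3)))*34 = (2*(-2 - 4) + 2/(-2 + (2 + 4)²))*34 = (2*(-6) + 2/(-2 + 6²))*34 = (-12 + 2/(-2 + 36))*34 = (-12 + 2/34)*34 = (-12 + 2*(1/34))*34 = (-12 + 1/17)*34 = -203/17*34 = -406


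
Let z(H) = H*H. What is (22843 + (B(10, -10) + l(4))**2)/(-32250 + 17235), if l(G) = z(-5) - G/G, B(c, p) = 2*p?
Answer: -22859/15015 ≈ -1.5224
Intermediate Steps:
z(H) = H**2
l(G) = 24 (l(G) = (-5)**2 - G/G = 25 - 1*1 = 25 - 1 = 24)
(22843 + (B(10, -10) + l(4))**2)/(-32250 + 17235) = (22843 + (2*(-10) + 24)**2)/(-32250 + 17235) = (22843 + (-20 + 24)**2)/(-15015) = (22843 + 4**2)*(-1/15015) = (22843 + 16)*(-1/15015) = 22859*(-1/15015) = -22859/15015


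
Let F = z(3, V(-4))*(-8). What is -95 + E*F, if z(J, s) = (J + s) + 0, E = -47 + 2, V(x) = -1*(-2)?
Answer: 1705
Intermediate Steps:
V(x) = 2
E = -45
z(J, s) = J + s
F = -40 (F = (3 + 2)*(-8) = 5*(-8) = -40)
-95 + E*F = -95 - 45*(-40) = -95 + 1800 = 1705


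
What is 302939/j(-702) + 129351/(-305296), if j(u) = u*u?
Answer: 552718745/2893290192 ≈ 0.19103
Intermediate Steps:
j(u) = u²
302939/j(-702) + 129351/(-305296) = 302939/((-702)²) + 129351/(-305296) = 302939/492804 + 129351*(-1/305296) = 302939*(1/492804) - 129351/305296 = 23303/37908 - 129351/305296 = 552718745/2893290192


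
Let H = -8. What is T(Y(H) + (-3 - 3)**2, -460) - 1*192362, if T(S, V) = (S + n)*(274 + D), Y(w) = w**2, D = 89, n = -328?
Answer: -275126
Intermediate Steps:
T(S, V) = -119064 + 363*S (T(S, V) = (S - 328)*(274 + 89) = (-328 + S)*363 = -119064 + 363*S)
T(Y(H) + (-3 - 3)**2, -460) - 1*192362 = (-119064 + 363*((-8)**2 + (-3 - 3)**2)) - 1*192362 = (-119064 + 363*(64 + (-6)**2)) - 192362 = (-119064 + 363*(64 + 36)) - 192362 = (-119064 + 363*100) - 192362 = (-119064 + 36300) - 192362 = -82764 - 192362 = -275126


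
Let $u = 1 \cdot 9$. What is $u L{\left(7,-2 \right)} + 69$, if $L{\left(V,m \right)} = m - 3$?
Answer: $24$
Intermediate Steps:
$L{\left(V,m \right)} = -3 + m$
$u = 9$
$u L{\left(7,-2 \right)} + 69 = 9 \left(-3 - 2\right) + 69 = 9 \left(-5\right) + 69 = -45 + 69 = 24$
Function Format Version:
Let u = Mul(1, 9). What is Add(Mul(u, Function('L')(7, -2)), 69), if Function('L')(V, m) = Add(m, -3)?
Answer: 24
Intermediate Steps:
Function('L')(V, m) = Add(-3, m)
u = 9
Add(Mul(u, Function('L')(7, -2)), 69) = Add(Mul(9, Add(-3, -2)), 69) = Add(Mul(9, -5), 69) = Add(-45, 69) = 24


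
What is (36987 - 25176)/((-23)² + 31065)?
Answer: 11811/31594 ≈ 0.37384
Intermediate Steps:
(36987 - 25176)/((-23)² + 31065) = 11811/(529 + 31065) = 11811/31594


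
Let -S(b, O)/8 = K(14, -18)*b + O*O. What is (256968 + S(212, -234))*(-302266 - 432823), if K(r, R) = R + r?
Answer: 128123072344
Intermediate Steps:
S(b, O) = -8*O² + 32*b (S(b, O) = -8*((-18 + 14)*b + O*O) = -8*(-4*b + O²) = -8*(O² - 4*b) = -8*O² + 32*b)
(256968 + S(212, -234))*(-302266 - 432823) = (256968 + (-8*(-234)² + 32*212))*(-302266 - 432823) = (256968 + (-8*54756 + 6784))*(-735089) = (256968 + (-438048 + 6784))*(-735089) = (256968 - 431264)*(-735089) = -174296*(-735089) = 128123072344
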